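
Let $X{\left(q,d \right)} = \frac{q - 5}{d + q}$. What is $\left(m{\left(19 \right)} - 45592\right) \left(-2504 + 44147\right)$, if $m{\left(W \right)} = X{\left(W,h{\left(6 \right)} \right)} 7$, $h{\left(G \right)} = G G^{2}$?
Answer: $- \frac{446164018146}{235} \approx -1.8986 \cdot 10^{9}$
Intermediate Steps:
$h{\left(G \right)} = G^{3}$
$X{\left(q,d \right)} = \frac{-5 + q}{d + q}$
$m{\left(W \right)} = \frac{7 \left(-5 + W\right)}{216 + W}$ ($m{\left(W \right)} = \frac{-5 + W}{6^{3} + W} 7 = \frac{-5 + W}{216 + W} 7 = \frac{7 \left(-5 + W\right)}{216 + W}$)
$\left(m{\left(19 \right)} - 45592\right) \left(-2504 + 44147\right) = \left(\frac{7 \left(-5 + 19\right)}{216 + 19} - 45592\right) \left(-2504 + 44147\right) = \left(7 \cdot \frac{1}{235} \cdot 14 - 45592\right) 41643 = \left(\frac{98}{235} - 45592\right) 41643 = \left(- \frac{10714022}{235}\right) 41643 = - \frac{446164018146}{235}$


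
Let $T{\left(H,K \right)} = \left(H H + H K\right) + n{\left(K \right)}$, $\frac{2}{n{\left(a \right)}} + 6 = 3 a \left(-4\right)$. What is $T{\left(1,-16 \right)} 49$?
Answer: $- \frac{68306}{93} \approx -734.47$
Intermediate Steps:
$n{\left(a \right)} = \frac{2}{-6 - 12 a}$ ($n{\left(a \right)} = \frac{2}{-6 + 3 a \left(-4\right)} = \frac{2}{-6 - 12 a}$)
$T{\left(H,K \right)} = H^{2} - \frac{1}{3 + 6 K} + H K$ ($T{\left(H,K \right)} = \left(H H + H K\right) - \frac{1}{3 + 6 K} = \left(H^{2} + H K\right) - \frac{1}{3 + 6 K} = H^{2} - \frac{1}{3 + 6 K} + H K$)
$T{\left(1,-16 \right)} 49 = \frac{-1 + 3 \cdot 1 \left(1 + 2 \left(-16\right)\right) \left(1 - 16\right)}{3 \left(1 + 2 \left(-16\right)\right)} 49 = \frac{-1 + 3 \cdot 1 \left(1 - 32\right) \left(-15\right)}{3 \left(1 - 32\right)} 49 = \frac{-1 + 3 \cdot 1 \left(-31\right) \left(-15\right)}{3 \left(-31\right)} 49 = \frac{1}{3} \left(- \frac{1}{31}\right) \left(-1 + 1395\right) 49 = \frac{1}{3} \left(- \frac{1}{31}\right) 1394 \cdot 49 = \left(- \frac{1394}{93}\right) 49 = - \frac{68306}{93}$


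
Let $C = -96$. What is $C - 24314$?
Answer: $-24410$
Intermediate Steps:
$C - 24314 = -96 - 24314 = -24410$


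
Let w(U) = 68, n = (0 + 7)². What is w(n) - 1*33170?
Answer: -33102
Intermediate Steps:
n = 49 (n = 7² = 49)
w(n) - 1*33170 = 68 - 1*33170 = 68 - 33170 = -33102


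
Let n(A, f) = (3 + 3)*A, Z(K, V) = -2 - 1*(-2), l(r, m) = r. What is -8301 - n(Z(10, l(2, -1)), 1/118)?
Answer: -8301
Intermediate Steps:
Z(K, V) = 0 (Z(K, V) = -2 + 2 = 0)
n(A, f) = 6*A
-8301 - n(Z(10, l(2, -1)), 1/118) = -8301 - 6*0 = -8301 - 1*0 = -8301 + 0 = -8301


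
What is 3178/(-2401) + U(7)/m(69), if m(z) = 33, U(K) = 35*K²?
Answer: 573263/11319 ≈ 50.646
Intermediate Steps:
3178/(-2401) + U(7)/m(69) = 3178/(-2401) + (35*7²)/33 = 3178*(-1/2401) + (35*49)*(1/33) = -454/343 + 1715*(1/33) = -454/343 + 1715/33 = 573263/11319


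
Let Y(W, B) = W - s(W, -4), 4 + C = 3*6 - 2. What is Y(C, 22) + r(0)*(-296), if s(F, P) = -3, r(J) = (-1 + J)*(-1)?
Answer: -281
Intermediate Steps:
r(J) = 1 - J
C = 12 (C = -4 + (3*6 - 2) = -4 + (18 - 2) = -4 + 16 = 12)
Y(W, B) = 3 + W (Y(W, B) = W - 1*(-3) = W + 3 = 3 + W)
Y(C, 22) + r(0)*(-296) = (3 + 12) + (1 - 1*0)*(-296) = 15 + (1 + 0)*(-296) = 15 + 1*(-296) = 15 - 296 = -281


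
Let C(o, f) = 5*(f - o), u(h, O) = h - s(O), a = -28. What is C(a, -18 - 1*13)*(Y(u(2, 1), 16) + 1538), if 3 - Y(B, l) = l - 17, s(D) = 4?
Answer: -23130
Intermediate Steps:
u(h, O) = -4 + h (u(h, O) = h - 1*4 = h - 4 = -4 + h)
Y(B, l) = 20 - l (Y(B, l) = 3 - (l - 17) = 3 - (-17 + l) = 3 + (17 - l) = 20 - l)
C(o, f) = -5*o + 5*f
C(a, -18 - 1*13)*(Y(u(2, 1), 16) + 1538) = (-5*(-28) + 5*(-18 - 1*13))*((20 - 1*16) + 1538) = (140 + 5*(-18 - 13))*((20 - 16) + 1538) = (140 + 5*(-31))*(4 + 1538) = (140 - 155)*1542 = -15*1542 = -23130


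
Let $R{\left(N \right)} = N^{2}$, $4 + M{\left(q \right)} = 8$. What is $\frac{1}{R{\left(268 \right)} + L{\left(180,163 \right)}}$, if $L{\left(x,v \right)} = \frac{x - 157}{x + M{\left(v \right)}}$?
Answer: $\frac{8}{574593} \approx 1.3923 \cdot 10^{-5}$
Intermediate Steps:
$M{\left(q \right)} = 4$ ($M{\left(q \right)} = -4 + 8 = 4$)
$L{\left(x,v \right)} = \frac{-157 + x}{4 + x}$ ($L{\left(x,v \right)} = \frac{x - 157}{x + 4} = \frac{-157 + x}{4 + x}$)
$\frac{1}{R{\left(268 \right)} + L{\left(180,163 \right)}} = \frac{1}{268^{2} + \frac{-157 + 180}{4 + 180}} = \frac{1}{71824 + \frac{1}{184} \cdot 23} = \frac{1}{71824 + \frac{1}{8}} = \frac{1}{\frac{574593}{8}} = \frac{8}{574593}$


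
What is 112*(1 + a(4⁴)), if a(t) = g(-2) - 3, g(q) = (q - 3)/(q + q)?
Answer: -84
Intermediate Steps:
g(q) = (-3 + q)/(2*q) (g(q) = (-3 + q)/((2*q)) = (-3 + q)*(1/(2*q)) = (-3 + q)/(2*q))
a(t) = -7/4 (a(t) = (½)*(-3 - 2)/(-2) - 3 = (½)*(-½)*(-5) - 3 = 5/4 - 3 = -7/4)
112*(1 + a(4⁴)) = 112*(1 - 7/4) = 112*(-¾) = -84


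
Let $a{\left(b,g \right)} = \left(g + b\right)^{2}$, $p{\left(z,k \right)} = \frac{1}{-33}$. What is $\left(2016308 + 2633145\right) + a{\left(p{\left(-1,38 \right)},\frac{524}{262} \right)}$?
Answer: $\frac{5063258542}{1089} \approx 4.6495 \cdot 10^{6}$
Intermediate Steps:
$p{\left(z,k \right)} = - \frac{1}{33}$
$a{\left(b,g \right)} = \left(b + g\right)^{2}$
$\left(2016308 + 2633145\right) + a{\left(p{\left(-1,38 \right)},\frac{524}{262} \right)} = \left(2016308 + 2633145\right) + \left(- \frac{1}{33} + \frac{524}{262}\right)^{2} = 4649453 + \left(- \frac{1}{33} + 524 \cdot \frac{1}{262}\right)^{2} = 4649453 + \left(- \frac{1}{33} + 2\right)^{2} = 4649453 + \left(\frac{65}{33}\right)^{2} = 4649453 + \frac{4225}{1089} = \frac{5063258542}{1089}$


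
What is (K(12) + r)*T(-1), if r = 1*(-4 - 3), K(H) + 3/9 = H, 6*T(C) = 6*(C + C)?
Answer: -28/3 ≈ -9.3333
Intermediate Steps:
T(C) = 2*C (T(C) = (6*(C + C))/6 = (6*(2*C))/6 = (12*C)/6 = 2*C)
K(H) = -⅓ + H
r = -7 (r = 1*(-7) = -7)
(K(12) + r)*T(-1) = ((-⅓ + 12) - 7)*(2*(-1)) = (35/3 - 7)*(-2) = (14/3)*(-2) = -28/3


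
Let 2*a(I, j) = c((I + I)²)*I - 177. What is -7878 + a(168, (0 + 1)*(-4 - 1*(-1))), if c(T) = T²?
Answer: 2141245129155/2 ≈ 1.0706e+12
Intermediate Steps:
a(I, j) = -177/2 + 8*I⁵ (a(I, j) = (((I + I)²)²*I - 177)/2 = (((2*I)²)²*I - 177)/2 = ((4*I²)²*I - 177)/2 = ((16*I⁴)*I - 177)/2 = (16*I⁵ - 177)/2 = (-177 + 16*I⁵)/2 = -177/2 + 8*I⁵)
-7878 + a(168, (0 + 1)*(-4 - 1*(-1))) = -7878 + (-177/2 + 8*168⁵) = -7878 + (-177/2 + 8*133827821568) = -7878 + (-177/2 + 1070622572544) = -7878 + 2141245144911/2 = 2141245129155/2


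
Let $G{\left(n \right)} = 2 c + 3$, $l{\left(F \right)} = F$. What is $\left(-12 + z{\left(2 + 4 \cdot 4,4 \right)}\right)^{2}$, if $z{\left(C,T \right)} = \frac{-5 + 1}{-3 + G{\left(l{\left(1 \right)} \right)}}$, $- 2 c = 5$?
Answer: $\frac{3136}{25} \approx 125.44$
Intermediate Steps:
$c = - \frac{5}{2}$ ($c = \left(- \frac{1}{2}\right) 5 = - \frac{5}{2} \approx -2.5$)
$G{\left(n \right)} = -2$ ($G{\left(n \right)} = 2 \left(- \frac{5}{2}\right) + 3 = -5 + 3 = -2$)
$z{\left(C,T \right)} = \frac{4}{5}$ ($z{\left(C,T \right)} = \frac{-5 + 1}{-3 - 2} = - \frac{4}{-5} = \left(-4\right) \left(- \frac{1}{5}\right) = \frac{4}{5}$)
$\left(-12 + z{\left(2 + 4 \cdot 4,4 \right)}\right)^{2} = \left(-12 + \frac{4}{5}\right)^{2} = \left(- \frac{56}{5}\right)^{2} = \frac{3136}{25}$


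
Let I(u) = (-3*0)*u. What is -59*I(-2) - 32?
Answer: -32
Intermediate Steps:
I(u) = 0 (I(u) = 0*u = 0)
-59*I(-2) - 32 = -59*0 - 32 = 0 - 32 = -32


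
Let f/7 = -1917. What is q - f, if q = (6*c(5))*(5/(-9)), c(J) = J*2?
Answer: 40157/3 ≈ 13386.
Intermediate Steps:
c(J) = 2*J
f = -13419 (f = 7*(-1917) = -13419)
q = -100/3 (q = (6*(2*5))*(5/(-9)) = (6*10)*(5*(-⅑)) = 60*(-5/9) = -100/3 ≈ -33.333)
q - f = -100/3 - 1*(-13419) = -100/3 + 13419 = 40157/3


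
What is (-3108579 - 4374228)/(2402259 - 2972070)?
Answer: 2494269/189937 ≈ 13.132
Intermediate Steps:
(-3108579 - 4374228)/(2402259 - 2972070) = -7482807/(-569811) = -7482807*(-1/569811) = 2494269/189937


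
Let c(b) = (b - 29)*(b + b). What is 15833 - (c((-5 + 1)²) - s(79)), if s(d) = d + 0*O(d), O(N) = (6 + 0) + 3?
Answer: 16328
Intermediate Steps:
O(N) = 9 (O(N) = 6 + 3 = 9)
c(b) = 2*b*(-29 + b) (c(b) = (-29 + b)*(2*b) = 2*b*(-29 + b))
s(d) = d (s(d) = d + 0*9 = d + 0 = d)
15833 - (c((-5 + 1)²) - s(79)) = 15833 - (2*(-5 + 1)²*(-29 + (-5 + 1)²) - 1*79) = 15833 - (2*(-4)²*(-29 + (-4)²) - 79) = 15833 - (2*16*(-29 + 16) - 79) = 15833 - (2*16*(-13) - 79) = 15833 - (-416 - 79) = 15833 - 1*(-495) = 15833 + 495 = 16328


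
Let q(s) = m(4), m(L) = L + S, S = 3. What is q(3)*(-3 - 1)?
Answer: -28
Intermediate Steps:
m(L) = 3 + L (m(L) = L + 3 = 3 + L)
q(s) = 7 (q(s) = 3 + 4 = 7)
q(3)*(-3 - 1) = 7*(-3 - 1) = 7*(-4) = -28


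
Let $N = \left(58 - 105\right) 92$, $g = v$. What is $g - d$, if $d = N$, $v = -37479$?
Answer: $-33155$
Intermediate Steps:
$g = -37479$
$N = -4324$ ($N = \left(-47\right) 92 = -4324$)
$d = -4324$
$g - d = -37479 - -4324 = -37479 + 4324 = -33155$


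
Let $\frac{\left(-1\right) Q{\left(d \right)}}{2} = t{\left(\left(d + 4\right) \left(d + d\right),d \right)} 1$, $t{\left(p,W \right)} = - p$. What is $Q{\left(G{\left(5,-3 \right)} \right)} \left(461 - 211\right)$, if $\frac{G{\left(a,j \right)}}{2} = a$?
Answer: $140000$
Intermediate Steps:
$G{\left(a,j \right)} = 2 a$
$Q{\left(d \right)} = 4 d \left(4 + d\right)$ ($Q{\left(d \right)} = - 2 - \left(d + 4\right) \left(d + d\right) 1 = - 2 - \left(4 + d\right) 2 d 1 = - 2 - 2 d \left(4 + d\right) 1 = - 2 \left(- 2 d \left(4 + d\right)\right) = 4 d \left(4 + d\right)$)
$Q{\left(G{\left(5,-3 \right)} \right)} \left(461 - 211\right) = 4 \cdot 2 \cdot 5 \left(4 + 2 \cdot 5\right) \left(461 - 211\right) = 4 \cdot 10 \left(4 + 10\right) 250 = 4 \cdot 10 \cdot 14 \cdot 250 = 560 \cdot 250 = 140000$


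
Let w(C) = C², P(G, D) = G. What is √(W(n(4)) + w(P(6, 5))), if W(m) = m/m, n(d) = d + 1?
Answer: √37 ≈ 6.0828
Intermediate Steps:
n(d) = 1 + d
W(m) = 1
√(W(n(4)) + w(P(6, 5))) = √(1 + 6²) = √(1 + 36) = √37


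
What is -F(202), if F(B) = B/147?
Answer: -202/147 ≈ -1.3741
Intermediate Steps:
F(B) = B/147 (F(B) = B*(1/147) = B/147)
-F(202) = -202/147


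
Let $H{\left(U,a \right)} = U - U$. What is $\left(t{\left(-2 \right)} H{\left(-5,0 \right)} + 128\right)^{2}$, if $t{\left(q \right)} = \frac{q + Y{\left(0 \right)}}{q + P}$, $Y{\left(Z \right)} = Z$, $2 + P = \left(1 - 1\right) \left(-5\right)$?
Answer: $16384$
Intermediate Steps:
$P = -2$ ($P = -2 + \left(1 - 1\right) \left(-5\right) = -2 + 0 \left(-5\right) = -2 + 0 = -2$)
$H{\left(U,a \right)} = 0$
$t{\left(q \right)} = \frac{q}{-2 + q}$ ($t{\left(q \right)} = \frac{q + 0}{q - 2} = \frac{q}{-2 + q}$)
$\left(t{\left(-2 \right)} H{\left(-5,0 \right)} + 128\right)^{2} = \left(- \frac{2}{-2 - 2} \cdot 0 + 128\right)^{2} = \left(- \frac{2}{-4} \cdot 0 + 128\right)^{2} = \left(\left(-2\right) \left(- \frac{1}{4}\right) 0 + 128\right)^{2} = \left(\frac{1}{2} \cdot 0 + 128\right)^{2} = \left(0 + 128\right)^{2} = 128^{2} = 16384$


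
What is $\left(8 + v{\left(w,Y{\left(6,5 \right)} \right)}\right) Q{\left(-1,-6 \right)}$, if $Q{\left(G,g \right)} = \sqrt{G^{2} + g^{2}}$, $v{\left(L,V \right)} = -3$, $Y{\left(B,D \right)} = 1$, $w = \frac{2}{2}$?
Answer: $5 \sqrt{37} \approx 30.414$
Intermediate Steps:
$w = 1$ ($w = 2 \cdot \frac{1}{2} = 1$)
$\left(8 + v{\left(w,Y{\left(6,5 \right)} \right)}\right) Q{\left(-1,-6 \right)} = \left(8 - 3\right) \sqrt{\left(-1\right)^{2} + \left(-6\right)^{2}} = 5 \sqrt{1 + 36} = 5 \sqrt{37}$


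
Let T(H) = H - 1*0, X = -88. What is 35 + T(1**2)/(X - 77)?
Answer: 5774/165 ≈ 34.994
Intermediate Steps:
T(H) = H (T(H) = H + 0 = H)
35 + T(1**2)/(X - 77) = 35 + 1**2/(-88 - 77) = 35 + 1/(-165) = 35 - 1/165*1 = 35 - 1/165 = 5774/165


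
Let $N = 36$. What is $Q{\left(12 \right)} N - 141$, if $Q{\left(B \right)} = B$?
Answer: $291$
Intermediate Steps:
$Q{\left(12 \right)} N - 141 = 12 \cdot 36 - 141 = 432 - 141 = 291$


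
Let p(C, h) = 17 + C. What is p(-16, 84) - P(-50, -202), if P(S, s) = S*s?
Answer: -10099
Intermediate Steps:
p(-16, 84) - P(-50, -202) = (17 - 16) - (-50)*(-202) = 1 - 1*10100 = 1 - 10100 = -10099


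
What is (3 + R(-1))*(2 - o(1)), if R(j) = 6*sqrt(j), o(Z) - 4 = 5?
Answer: -21 - 42*I ≈ -21.0 - 42.0*I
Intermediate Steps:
o(Z) = 9 (o(Z) = 4 + 5 = 9)
(3 + R(-1))*(2 - o(1)) = (3 + 6*sqrt(-1))*(2 - 1*9) = (3 + 6*I)*(2 - 9) = (3 + 6*I)*(-7) = -21 - 42*I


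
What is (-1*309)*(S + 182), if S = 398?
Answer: -179220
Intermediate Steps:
(-1*309)*(S + 182) = (-1*309)*(398 + 182) = -309*580 = -179220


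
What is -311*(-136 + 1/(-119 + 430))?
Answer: 42295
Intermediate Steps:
-311*(-136 + 1/(-119 + 430)) = -311*(-136 + 1/311) = -311*(-42295/311) = 42295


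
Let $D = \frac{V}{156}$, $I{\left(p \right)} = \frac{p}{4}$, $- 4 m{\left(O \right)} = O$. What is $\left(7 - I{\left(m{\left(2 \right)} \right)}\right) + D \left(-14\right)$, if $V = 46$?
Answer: $\frac{935}{312} \approx 2.9968$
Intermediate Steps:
$m{\left(O \right)} = - \frac{O}{4}$
$I{\left(p \right)} = \frac{p}{4}$ ($I{\left(p \right)} = p \frac{1}{4} = \frac{p}{4}$)
$D = \frac{23}{78}$ ($D = \frac{46}{156} = 46 \cdot \frac{1}{156} = \frac{23}{78} \approx 0.29487$)
$\left(7 - I{\left(m{\left(2 \right)} \right)}\right) + D \left(-14\right) = \left(7 - \frac{\left(- \frac{1}{4}\right) 2}{4}\right) + \frac{23}{78} \left(-14\right) = \left(7 - \frac{1}{4} \left(- \frac{1}{2}\right)\right) - \frac{161}{39} = \left(7 - - \frac{1}{8}\right) - \frac{161}{39} = \left(7 + \frac{1}{8}\right) - \frac{161}{39} = \frac{57}{8} - \frac{161}{39} = \frac{935}{312}$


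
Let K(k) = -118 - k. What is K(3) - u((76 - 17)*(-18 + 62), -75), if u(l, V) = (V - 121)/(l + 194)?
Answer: -168697/1395 ≈ -120.93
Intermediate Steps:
u(l, V) = (-121 + V)/(194 + l)
K(3) - u((76 - 17)*(-18 + 62), -75) = (-118 - 1*3) - (-121 - 75)/(194 + (76 - 17)*(-18 + 62)) = (-118 - 3) - (-196)/(194 + 59*44) = -121 - (-196)/(194 + 2596) = -121 - (-196)/2790 = -121 - 1*(-98/1395) = -121 + 98/1395 = -168697/1395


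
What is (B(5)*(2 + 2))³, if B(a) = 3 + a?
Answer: 32768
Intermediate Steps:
(B(5)*(2 + 2))³ = ((3 + 5)*(2 + 2))³ = (8*4)³ = 32³ = 32768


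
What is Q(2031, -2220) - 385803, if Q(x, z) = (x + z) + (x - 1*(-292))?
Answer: -383669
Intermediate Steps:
Q(x, z) = 292 + z + 2*x (Q(x, z) = (x + z) + (x + 292) = (x + z) + (292 + x) = 292 + z + 2*x)
Q(2031, -2220) - 385803 = (292 - 2220 + 2*2031) - 385803 = (292 - 2220 + 4062) - 385803 = 2134 - 385803 = -383669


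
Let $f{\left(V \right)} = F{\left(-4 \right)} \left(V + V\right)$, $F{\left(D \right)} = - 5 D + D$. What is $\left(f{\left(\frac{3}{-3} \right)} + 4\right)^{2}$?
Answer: $784$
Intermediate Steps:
$F{\left(D \right)} = - 4 D$
$f{\left(V \right)} = 32 V$ ($f{\left(V \right)} = \left(-4\right) \left(-4\right) \left(V + V\right) = 16 \cdot 2 V = 32 V$)
$\left(f{\left(\frac{3}{-3} \right)} + 4\right)^{2} = \left(32 \frac{3}{-3} + 4\right)^{2} = \left(32 \cdot 3 \left(- \frac{1}{3}\right) + 4\right)^{2} = \left(32 \left(-1\right) + 4\right)^{2} = \left(-32 + 4\right)^{2} = \left(-28\right)^{2} = 784$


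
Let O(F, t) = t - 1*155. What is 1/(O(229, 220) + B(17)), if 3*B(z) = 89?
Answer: 3/284 ≈ 0.010563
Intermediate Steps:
B(z) = 89/3 (B(z) = (1/3)*89 = 89/3)
O(F, t) = -155 + t (O(F, t) = t - 155 = -155 + t)
1/(O(229, 220) + B(17)) = 1/((-155 + 220) + 89/3) = 1/(65 + 89/3) = 1/(284/3) = 3/284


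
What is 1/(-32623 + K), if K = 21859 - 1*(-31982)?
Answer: 1/21218 ≈ 4.7130e-5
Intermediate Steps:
K = 53841 (K = 21859 + 31982 = 53841)
1/(-32623 + K) = 1/(-32623 + 53841) = 1/21218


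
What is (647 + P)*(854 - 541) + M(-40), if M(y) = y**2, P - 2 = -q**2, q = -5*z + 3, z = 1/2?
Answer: 818635/4 ≈ 2.0466e+5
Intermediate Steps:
z = 1/2 ≈ 0.50000
q = 1/2 (q = -5*1/2 + 3 = -5/2 + 3 = 1/2 ≈ 0.50000)
P = 7/4 (P = 2 - (1/2)**2 = 2 - 1*1/4 = 2 - 1/4 = 7/4 ≈ 1.7500)
(647 + P)*(854 - 541) + M(-40) = (647 + 7/4)*(854 - 541) + (-40)**2 = (2595/4)*313 + 1600 = 812235/4 + 1600 = 818635/4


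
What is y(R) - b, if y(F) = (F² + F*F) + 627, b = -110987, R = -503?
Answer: 617632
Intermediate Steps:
y(F) = 627 + 2*F² (y(F) = (F² + F²) + 627 = 2*F² + 627 = 627 + 2*F²)
y(R) - b = (627 + 2*(-503)²) - 1*(-110987) = (627 + 2*253009) + 110987 = (627 + 506018) + 110987 = 506645 + 110987 = 617632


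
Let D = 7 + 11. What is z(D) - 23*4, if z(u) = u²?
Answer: 232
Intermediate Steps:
D = 18
z(D) - 23*4 = 18² - 23*4 = 324 - 92 = 232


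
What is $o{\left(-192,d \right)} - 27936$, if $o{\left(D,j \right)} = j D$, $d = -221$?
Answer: $14496$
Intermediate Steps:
$o{\left(D,j \right)} = D j$
$o{\left(-192,d \right)} - 27936 = \left(-192\right) \left(-221\right) - 27936 = 42432 - 27936 = 14496$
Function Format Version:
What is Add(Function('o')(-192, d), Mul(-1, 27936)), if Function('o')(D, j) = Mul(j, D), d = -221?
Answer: 14496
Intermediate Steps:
Function('o')(D, j) = Mul(D, j)
Add(Function('o')(-192, d), Mul(-1, 27936)) = Add(Mul(-192, -221), Mul(-1, 27936)) = Add(42432, -27936) = 14496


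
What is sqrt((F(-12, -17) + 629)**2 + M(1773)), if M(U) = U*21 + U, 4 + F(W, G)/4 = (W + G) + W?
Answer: sqrt(240607) ≈ 490.52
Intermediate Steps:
F(W, G) = -16 + 4*G + 8*W (F(W, G) = -16 + 4*((W + G) + W) = -16 + 4*((G + W) + W) = -16 + 4*(G + 2*W) = -16 + (4*G + 8*W) = -16 + 4*G + 8*W)
M(U) = 22*U (M(U) = 21*U + U = 22*U)
sqrt((F(-12, -17) + 629)**2 + M(1773)) = sqrt(((-16 + 4*(-17) + 8*(-12)) + 629)**2 + 22*1773) = sqrt(((-16 - 68 - 96) + 629)**2 + 39006) = sqrt((-180 + 629)**2 + 39006) = sqrt(449**2 + 39006) = sqrt(201601 + 39006) = sqrt(240607)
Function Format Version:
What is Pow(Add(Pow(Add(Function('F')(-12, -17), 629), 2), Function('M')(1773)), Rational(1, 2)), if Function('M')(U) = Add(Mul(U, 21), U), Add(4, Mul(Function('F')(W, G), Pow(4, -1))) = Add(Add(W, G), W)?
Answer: Pow(240607, Rational(1, 2)) ≈ 490.52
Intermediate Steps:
Function('F')(W, G) = Add(-16, Mul(4, G), Mul(8, W)) (Function('F')(W, G) = Add(-16, Mul(4, Add(Add(W, G), W))) = Add(-16, Mul(4, Add(Add(G, W), W))) = Add(-16, Mul(4, Add(G, Mul(2, W)))) = Add(-16, Add(Mul(4, G), Mul(8, W))) = Add(-16, Mul(4, G), Mul(8, W)))
Function('M')(U) = Mul(22, U) (Function('M')(U) = Add(Mul(21, U), U) = Mul(22, U))
Pow(Add(Pow(Add(Function('F')(-12, -17), 629), 2), Function('M')(1773)), Rational(1, 2)) = Pow(Add(Pow(Add(Add(-16, Mul(4, -17), Mul(8, -12)), 629), 2), Mul(22, 1773)), Rational(1, 2)) = Pow(Add(Pow(Add(Add(-16, -68, -96), 629), 2), 39006), Rational(1, 2)) = Pow(Add(Pow(Add(-180, 629), 2), 39006), Rational(1, 2)) = Pow(Add(Pow(449, 2), 39006), Rational(1, 2)) = Pow(Add(201601, 39006), Rational(1, 2)) = Pow(240607, Rational(1, 2))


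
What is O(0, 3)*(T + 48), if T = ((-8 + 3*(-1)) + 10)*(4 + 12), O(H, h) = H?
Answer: 0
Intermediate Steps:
T = -16 (T = ((-8 - 3) + 10)*16 = (-11 + 10)*16 = -1*16 = -16)
O(0, 3)*(T + 48) = 0*(-16 + 48) = 0*32 = 0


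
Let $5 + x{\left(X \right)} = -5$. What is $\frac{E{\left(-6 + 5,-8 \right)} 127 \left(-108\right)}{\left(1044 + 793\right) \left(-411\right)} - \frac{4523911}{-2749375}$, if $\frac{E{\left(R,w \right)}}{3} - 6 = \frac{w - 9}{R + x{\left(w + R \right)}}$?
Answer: $\frac{15653775214549}{7611257025625} \approx 2.0567$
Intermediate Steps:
$x{\left(X \right)} = -10$ ($x{\left(X \right)} = -5 - 5 = -10$)
$E{\left(R,w \right)} = 18 + \frac{3 \left(-9 + w\right)}{-10 + R}$ ($E{\left(R,w \right)} = 18 + 3 \frac{w - 9}{R - 10} = 18 + 3 \frac{-9 + w}{-10 + R} = 18 + \frac{3 \left(-9 + w\right)}{-10 + R}$)
$\frac{E{\left(-6 + 5,-8 \right)} 127 \left(-108\right)}{\left(1044 + 793\right) \left(-411\right)} - \frac{4523911}{-2749375} = \frac{\frac{3 \left(-69 - 8 + 6 \left(-6 + 5\right)\right)}{-10 + \left(-6 + 5\right)} 127 \left(-108\right)}{\left(1044 + 793\right) \left(-411\right)} - \frac{4523911}{-2749375} = \frac{\frac{3 \left(-69 - 8 + 6 \left(-1\right)\right)}{-10 - 1} \cdot 127 \left(-108\right)}{1837 \left(-411\right)} - - \frac{4523911}{2749375} = \frac{\frac{3 \left(-69 - 8 - 6\right)}{-11} \cdot 127 \left(-108\right)}{-755007} + \frac{4523911}{2749375} = 3 \left(- \frac{1}{11}\right) \left(-83\right) 127 \left(-108\right) \left(- \frac{1}{755007}\right) + \frac{4523911}{2749375} = \frac{249}{11} \cdot 127 \left(-108\right) \left(- \frac{1}{755007}\right) + \frac{4523911}{2749375} = \frac{31623}{11} \left(-108\right) \left(- \frac{1}{755007}\right) + \frac{4523911}{2749375} = \left(- \frac{3415284}{11}\right) \left(- \frac{1}{755007}\right) + \frac{4523911}{2749375} = \frac{1138428}{2768359} + \frac{4523911}{2749375} = \frac{15653775214549}{7611257025625}$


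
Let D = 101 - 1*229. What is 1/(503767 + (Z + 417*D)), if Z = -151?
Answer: 1/450240 ≈ 2.2210e-6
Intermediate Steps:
D = -128 (D = 101 - 229 = -128)
1/(503767 + (Z + 417*D)) = 1/(503767 + (-151 + 417*(-128))) = 1/(503767 + (-151 - 53376)) = 1/(503767 - 53527) = 1/450240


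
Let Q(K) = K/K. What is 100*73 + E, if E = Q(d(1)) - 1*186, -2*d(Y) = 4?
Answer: 7115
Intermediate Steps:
d(Y) = -2 (d(Y) = -1/2*4 = -2)
Q(K) = 1
E = -185 (E = 1 - 1*186 = 1 - 186 = -185)
100*73 + E = 100*73 - 185 = 7300 - 185 = 7115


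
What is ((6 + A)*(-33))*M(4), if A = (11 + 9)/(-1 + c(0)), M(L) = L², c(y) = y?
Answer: 7392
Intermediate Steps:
A = -20 (A = (11 + 9)/(-1 + 0) = 20/(-1) = 20*(-1) = -20)
((6 + A)*(-33))*M(4) = ((6 - 20)*(-33))*4² = -14*(-33)*16 = 462*16 = 7392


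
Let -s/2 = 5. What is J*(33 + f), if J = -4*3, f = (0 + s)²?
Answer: -1596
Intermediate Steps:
s = -10 (s = -2*5 = -10)
f = 100 (f = (0 - 10)² = (-10)² = 100)
J = -12
J*(33 + f) = -12*(33 + 100) = -12*133 = -1596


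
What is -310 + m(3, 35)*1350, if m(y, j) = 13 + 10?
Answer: 30740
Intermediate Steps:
m(y, j) = 23
-310 + m(3, 35)*1350 = -310 + 23*1350 = -310 + 31050 = 30740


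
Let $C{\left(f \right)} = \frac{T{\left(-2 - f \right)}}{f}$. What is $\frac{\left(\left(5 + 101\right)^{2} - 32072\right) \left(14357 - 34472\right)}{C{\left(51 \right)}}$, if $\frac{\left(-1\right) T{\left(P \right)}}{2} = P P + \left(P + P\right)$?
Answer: $- \frac{209558070}{53} \approx -3.9539 \cdot 10^{6}$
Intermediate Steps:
$T{\left(P \right)} = - 4 P - 2 P^{2}$ ($T{\left(P \right)} = - 2 \left(P P + \left(P + P\right)\right) = - 2 \left(P^{2} + 2 P\right) = - 4 P - 2 P^{2}$)
$C{\left(f \right)} = -4 - 2 f$ ($C{\left(f \right)} = \frac{\left(-2\right) \left(-2 - f\right) \left(2 - \left(2 + f\right)\right)}{f} = \frac{\left(-2\right) \left(-2 - f\right) \left(- f\right)}{f} = \frac{2 f \left(-2 - f\right)}{f} = -4 - 2 f$)
$\frac{\left(\left(5 + 101\right)^{2} - 32072\right) \left(14357 - 34472\right)}{C{\left(51 \right)}} = \frac{\left(\left(5 + 101\right)^{2} - 32072\right) \left(14357 - 34472\right)}{-4 - 102} = \frac{\left(106^{2} - 32072\right) \left(-20115\right)}{-4 - 102} = \frac{\left(11236 - 32072\right) \left(-20115\right)}{-106} = \left(-20836\right) \left(-20115\right) \left(- \frac{1}{106}\right) = 419116140 \left(- \frac{1}{106}\right) = - \frac{209558070}{53}$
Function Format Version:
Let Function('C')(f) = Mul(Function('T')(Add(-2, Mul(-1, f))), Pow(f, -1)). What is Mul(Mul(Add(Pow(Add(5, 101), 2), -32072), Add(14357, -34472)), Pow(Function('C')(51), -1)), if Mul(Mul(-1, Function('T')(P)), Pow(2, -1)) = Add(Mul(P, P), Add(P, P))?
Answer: Rational(-209558070, 53) ≈ -3.9539e+6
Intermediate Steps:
Function('T')(P) = Add(Mul(-4, P), Mul(-2, Pow(P, 2))) (Function('T')(P) = Mul(-2, Add(Mul(P, P), Add(P, P))) = Mul(-2, Add(Pow(P, 2), Mul(2, P))) = Add(Mul(-4, P), Mul(-2, Pow(P, 2))))
Function('C')(f) = Add(-4, Mul(-2, f)) (Function('C')(f) = Mul(Mul(-2, Add(-2, Mul(-1, f)), Add(2, Add(-2, Mul(-1, f)))), Pow(f, -1)) = Mul(Mul(-2, Add(-2, Mul(-1, f)), Mul(-1, f)), Pow(f, -1)) = Mul(Mul(2, f, Add(-2, Mul(-1, f))), Pow(f, -1)) = Add(-4, Mul(-2, f)))
Mul(Mul(Add(Pow(Add(5, 101), 2), -32072), Add(14357, -34472)), Pow(Function('C')(51), -1)) = Mul(Mul(Add(Pow(Add(5, 101), 2), -32072), Add(14357, -34472)), Pow(Add(-4, Mul(-2, 51)), -1)) = Mul(Mul(Add(Pow(106, 2), -32072), -20115), Pow(Add(-4, -102), -1)) = Mul(Mul(Add(11236, -32072), -20115), Pow(-106, -1)) = Mul(Mul(-20836, -20115), Rational(-1, 106)) = Mul(419116140, Rational(-1, 106)) = Rational(-209558070, 53)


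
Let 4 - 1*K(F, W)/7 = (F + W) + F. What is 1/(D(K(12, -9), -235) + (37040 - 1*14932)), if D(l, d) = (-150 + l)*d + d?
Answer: 1/75218 ≈ 1.3295e-5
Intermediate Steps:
K(F, W) = 28 - 14*F - 7*W (K(F, W) = 28 - 7*((F + W) + F) = 28 - 7*(W + 2*F) = 28 + (-14*F - 7*W) = 28 - 14*F - 7*W)
D(l, d) = d + d*(-150 + l) (D(l, d) = d*(-150 + l) + d = d + d*(-150 + l))
1/(D(K(12, -9), -235) + (37040 - 1*14932)) = 1/(-235*(-149 + (28 - 14*12 - 7*(-9))) + (37040 - 1*14932)) = 1/(-235*(-149 + (28 - 168 + 63)) + (37040 - 14932)) = 1/(-235*(-149 - 77) + 22108) = 1/(-235*(-226) + 22108) = 1/(53110 + 22108) = 1/75218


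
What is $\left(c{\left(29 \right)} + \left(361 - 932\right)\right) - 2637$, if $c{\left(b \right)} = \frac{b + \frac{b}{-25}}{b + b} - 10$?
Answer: $- \frac{80438}{25} \approx -3217.5$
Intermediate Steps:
$c{\left(b \right)} = - \frac{238}{25}$ ($c{\left(b \right)} = \frac{b + b \left(- \frac{1}{25}\right)}{2 b} - 10 = \left(b - \frac{b}{25}\right) \frac{1}{2 b} - 10 = \frac{24 b}{25} \frac{1}{2 b} - 10 = \frac{12}{25} - 10 = - \frac{238}{25}$)
$\left(c{\left(29 \right)} + \left(361 - 932\right)\right) - 2637 = \left(- \frac{238}{25} + \left(361 - 932\right)\right) - 2637 = \left(- \frac{238}{25} - 571\right) - 2637 = - \frac{14513}{25} - 2637 = - \frac{80438}{25}$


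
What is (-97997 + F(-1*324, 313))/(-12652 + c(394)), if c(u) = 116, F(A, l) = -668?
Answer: 98665/12536 ≈ 7.8705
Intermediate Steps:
(-97997 + F(-1*324, 313))/(-12652 + c(394)) = (-97997 - 668)/(-12652 + 116) = -98665/(-12536) = -98665*(-1/12536) = 98665/12536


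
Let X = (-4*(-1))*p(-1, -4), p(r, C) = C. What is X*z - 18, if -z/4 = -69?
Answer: -4434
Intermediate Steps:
z = 276 (z = -4*(-69) = 276)
X = -16 (X = -4*(-1)*(-4) = 4*(-4) = -16)
X*z - 18 = -16*276 - 18 = -4416 - 18 = -4434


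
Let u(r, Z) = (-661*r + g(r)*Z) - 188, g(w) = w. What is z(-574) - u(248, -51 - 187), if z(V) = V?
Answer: 222566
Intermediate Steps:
u(r, Z) = -188 - 661*r + Z*r (u(r, Z) = (-661*r + r*Z) - 188 = (-661*r + Z*r) - 188 = -188 - 661*r + Z*r)
z(-574) - u(248, -51 - 187) = -574 - (-188 - 661*248 + (-51 - 187)*248) = -574 - (-188 - 163928 - 238*248) = -574 - (-188 - 163928 - 59024) = -574 - 1*(-223140) = -574 + 223140 = 222566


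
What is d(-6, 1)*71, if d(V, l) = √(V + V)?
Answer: 142*I*√3 ≈ 245.95*I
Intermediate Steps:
d(V, l) = √2*√V (d(V, l) = √(2*V) = √2*√V)
d(-6, 1)*71 = (√2*√(-6))*71 = (√2*(I*√6))*71 = (2*I*√3)*71 = 142*I*√3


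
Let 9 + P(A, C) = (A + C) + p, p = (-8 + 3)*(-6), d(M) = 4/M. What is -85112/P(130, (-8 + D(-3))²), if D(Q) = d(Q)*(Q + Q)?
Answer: -85112/151 ≈ -563.66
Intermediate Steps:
D(Q) = 8 (D(Q) = (4/Q)*(Q + Q) = (4/Q)*(2*Q) = 8)
p = 30 (p = -5*(-6) = 30)
P(A, C) = 21 + A + C (P(A, C) = -9 + ((A + C) + 30) = -9 + (30 + A + C) = 21 + A + C)
-85112/P(130, (-8 + D(-3))²) = -85112/(21 + 130 + (-8 + 8)²) = -85112/(21 + 130 + 0²) = -85112/(21 + 130 + 0) = -85112/151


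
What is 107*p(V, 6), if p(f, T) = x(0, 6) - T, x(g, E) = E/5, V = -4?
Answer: -2568/5 ≈ -513.60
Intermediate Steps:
x(g, E) = E/5
p(f, T) = 6/5 - T (p(f, T) = (⅕)*6 - T = 6/5 - T)
107*p(V, 6) = 107*(6/5 - 1*6) = 107*(6/5 - 6) = 107*(-24/5) = -2568/5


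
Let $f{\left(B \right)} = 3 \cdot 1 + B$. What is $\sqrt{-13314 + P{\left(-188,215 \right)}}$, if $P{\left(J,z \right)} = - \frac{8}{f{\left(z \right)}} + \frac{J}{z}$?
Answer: $\frac{i \sqrt{7312538865770}}{23435} \approx 115.39 i$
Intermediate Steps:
$f{\left(B \right)} = 3 + B$
$P{\left(J,z \right)} = - \frac{8}{3 + z} + \frac{J}{z}$
$\sqrt{-13314 + P{\left(-188,215 \right)}} = \sqrt{-13314 - \left(\frac{188}{215} + \frac{8}{3 + 215}\right)} = \sqrt{-13314 - \left(\frac{188}{215} + \frac{8}{218}\right)} = \sqrt{-13314 - \frac{21352}{23435}} = \sqrt{- \frac{312034942}{23435}} = \frac{i \sqrt{7312538865770}}{23435}$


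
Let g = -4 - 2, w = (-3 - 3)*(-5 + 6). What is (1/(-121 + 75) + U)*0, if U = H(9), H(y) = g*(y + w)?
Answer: 0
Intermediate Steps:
w = -6 (w = -6*1 = -6)
g = -6
H(y) = 36 - 6*y (H(y) = -6*(y - 6) = -6*(-6 + y) = 36 - 6*y)
U = -18 (U = 36 - 6*9 = 36 - 54 = -18)
(1/(-121 + 75) + U)*0 = (1/(-121 + 75) - 18)*0 = (1/(-46) - 18)*0 = (-1/46 - 18)*0 = -829/46*0 = 0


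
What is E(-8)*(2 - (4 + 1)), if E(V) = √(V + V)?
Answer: -12*I ≈ -12.0*I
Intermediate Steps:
E(V) = √2*√V (E(V) = √(2*V) = √2*√V)
E(-8)*(2 - (4 + 1)) = (√2*√(-8))*(2 - (4 + 1)) = (√2*(2*I*√2))*(2 - 1*5) = (4*I)*(2 - 5) = (4*I)*(-3) = -12*I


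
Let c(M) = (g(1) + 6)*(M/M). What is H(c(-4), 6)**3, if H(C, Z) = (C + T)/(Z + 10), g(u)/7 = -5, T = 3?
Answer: -2197/512 ≈ -4.2910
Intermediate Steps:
g(u) = -35 (g(u) = 7*(-5) = -35)
c(M) = -29 (c(M) = (-35 + 6)*(M/M) = -29*1 = -29)
H(C, Z) = (3 + C)/(10 + Z) (H(C, Z) = (C + 3)/(Z + 10) = (3 + C)/(10 + Z))
H(c(-4), 6)**3 = ((3 - 29)/(10 + 6))**3 = (-26/16)**3 = ((1/16)*(-26))**3 = (-13/8)**3 = -2197/512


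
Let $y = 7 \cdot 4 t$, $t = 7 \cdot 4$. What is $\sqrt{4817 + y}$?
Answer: $\sqrt{5601} \approx 74.84$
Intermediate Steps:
$t = 28$
$y = 784$ ($y = 7 \cdot 4 \cdot 28 = 28 \cdot 28 = 784$)
$\sqrt{4817 + y} = \sqrt{4817 + 784} = \sqrt{5601}$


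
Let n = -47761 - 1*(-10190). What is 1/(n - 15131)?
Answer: -1/52702 ≈ -1.8975e-5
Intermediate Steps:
n = -37571 (n = -47761 + 10190 = -37571)
1/(n - 15131) = 1/(-37571 - 15131) = 1/(-52702) = -1/52702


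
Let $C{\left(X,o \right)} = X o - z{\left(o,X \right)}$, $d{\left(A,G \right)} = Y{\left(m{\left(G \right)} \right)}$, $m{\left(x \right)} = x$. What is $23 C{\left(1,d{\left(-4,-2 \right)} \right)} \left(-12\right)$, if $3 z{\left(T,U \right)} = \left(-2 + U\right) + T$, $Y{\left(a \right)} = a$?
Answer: $276$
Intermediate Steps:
$z{\left(T,U \right)} = - \frac{2}{3} + \frac{T}{3} + \frac{U}{3}$ ($z{\left(T,U \right)} = \frac{\left(-2 + U\right) + T}{3} = \frac{-2 + T + U}{3} = - \frac{2}{3} + \frac{T}{3} + \frac{U}{3}$)
$d{\left(A,G \right)} = G$
$C{\left(X,o \right)} = \frac{2}{3} - \frac{X}{3} - \frac{o}{3} + X o$ ($C{\left(X,o \right)} = X o - \left(- \frac{2}{3} + \frac{o}{3} + \frac{X}{3}\right) = X o - \left(- \frac{2}{3} + \frac{X}{3} + \frac{o}{3}\right) = \frac{2}{3} - \frac{X}{3} - \frac{o}{3} + X o$)
$23 C{\left(1,d{\left(-4,-2 \right)} \right)} \left(-12\right) = 23 \left(\frac{2}{3} - \frac{1}{3} - - \frac{2}{3} + 1 \left(-2\right)\right) \left(-12\right) = 23 \left(\frac{2}{3} - \frac{1}{3} + \frac{2}{3} - 2\right) \left(-12\right) = 23 \left(-1\right) \left(-12\right) = \left(-23\right) \left(-12\right) = 276$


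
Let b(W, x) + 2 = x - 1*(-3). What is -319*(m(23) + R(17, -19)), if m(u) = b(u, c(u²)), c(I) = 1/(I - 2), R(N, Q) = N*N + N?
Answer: -51611010/527 ≈ -97934.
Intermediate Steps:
R(N, Q) = N + N² (R(N, Q) = N² + N = N + N²)
c(I) = 1/(-2 + I)
b(W, x) = 1 + x (b(W, x) = -2 + (x - 1*(-3)) = -2 + (x + 3) = -2 + (3 + x) = 1 + x)
m(u) = 1 + 1/(-2 + u²)
-319*(m(23) + R(17, -19)) = -319*((-1 + 23²)/(-2 + 23²) + 17*(1 + 17)) = -319*((-1 + 529)/(-2 + 529) + 17*18) = -319*(528/527 + 306) = -319*161790/527 = -51611010/527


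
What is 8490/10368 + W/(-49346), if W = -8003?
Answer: 41826887/42634944 ≈ 0.98105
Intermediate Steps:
8490/10368 + W/(-49346) = 8490/10368 - 8003/(-49346) = 8490*(1/10368) - 8003*(-1/49346) = 1415/1728 + 8003/49346 = 41826887/42634944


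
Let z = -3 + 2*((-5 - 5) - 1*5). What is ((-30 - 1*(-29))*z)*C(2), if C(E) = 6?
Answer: 198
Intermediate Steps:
z = -33 (z = -3 + 2*(-10 - 5) = -3 + 2*(-15) = -3 - 30 = -33)
((-30 - 1*(-29))*z)*C(2) = ((-30 - 1*(-29))*(-33))*6 = ((-30 + 29)*(-33))*6 = -1*(-33)*6 = 33*6 = 198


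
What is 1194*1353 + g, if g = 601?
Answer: 1616083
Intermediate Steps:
1194*1353 + g = 1194*1353 + 601 = 1615482 + 601 = 1616083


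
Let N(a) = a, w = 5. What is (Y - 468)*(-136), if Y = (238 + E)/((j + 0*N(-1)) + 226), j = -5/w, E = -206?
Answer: 14316448/225 ≈ 63629.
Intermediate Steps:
j = -1 (j = -5/5 = -5*⅕ = -1)
Y = 32/225 (Y = (238 - 206)/((-1 + 0*(-1)) + 226) = 32/((-1 + 0) + 226) = 32/(-1 + 226) = 32/225 ≈ 0.14222)
(Y - 468)*(-136) = (32/225 - 468)*(-136) = -105268/225*(-136) = 14316448/225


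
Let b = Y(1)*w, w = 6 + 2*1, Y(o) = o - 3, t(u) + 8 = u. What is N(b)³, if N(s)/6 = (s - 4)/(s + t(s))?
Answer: 27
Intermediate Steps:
t(u) = -8 + u
Y(o) = -3 + o
w = 8 (w = 6 + 2 = 8)
b = -16 (b = (-3 + 1)*8 = -2*8 = -16)
N(s) = 6*(-4 + s)/(-8 + 2*s) (N(s) = 6*((s - 4)/(s + (-8 + s))) = 6*((-4 + s)/(-8 + 2*s)) = 6*(-4 + s)/(-8 + 2*s))
N(b)³ = 3³ = 27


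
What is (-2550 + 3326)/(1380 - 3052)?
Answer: -97/209 ≈ -0.46411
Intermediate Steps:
(-2550 + 3326)/(1380 - 3052) = 776/(-1672) = 776*(-1/1672) = -97/209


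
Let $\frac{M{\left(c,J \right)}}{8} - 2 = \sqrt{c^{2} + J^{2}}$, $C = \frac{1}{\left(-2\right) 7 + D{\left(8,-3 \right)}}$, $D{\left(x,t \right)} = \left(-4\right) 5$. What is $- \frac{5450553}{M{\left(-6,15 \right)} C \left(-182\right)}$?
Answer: $\frac{92659401}{93548} - \frac{277978203 \sqrt{29}}{187096} \approx -7010.5$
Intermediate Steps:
$D{\left(x,t \right)} = -20$
$C = - \frac{1}{34}$ ($C = \frac{1}{\left(-2\right) 7 - 20} = \frac{1}{-14 - 20} = \frac{1}{-34} = - \frac{1}{34} \approx -0.029412$)
$M{\left(c,J \right)} = 16 + 8 \sqrt{J^{2} + c^{2}}$ ($M{\left(c,J \right)} = 16 + 8 \sqrt{c^{2} + J^{2}} = 16 + 8 \sqrt{J^{2} + c^{2}}$)
$- \frac{5450553}{M{\left(-6,15 \right)} C \left(-182\right)} = - \frac{5450553}{\left(16 + 8 \sqrt{15^{2} + \left(-6\right)^{2}}\right) \left(- \frac{1}{34}\right) \left(-182\right)} = - \frac{5450553}{\left(16 + 8 \sqrt{225 + 36}\right) \left(- \frac{1}{34}\right) \left(-182\right)} = - \frac{5450553}{\left(16 + 8 \sqrt{261}\right) \left(- \frac{1}{34}\right) \left(-182\right)} = - \frac{5450553}{\left(16 + 8 \cdot 3 \sqrt{29}\right) \left(- \frac{1}{34}\right) \left(-182\right)} = - \frac{5450553}{\left(16 + 24 \sqrt{29}\right) \left(- \frac{1}{34}\right) \left(-182\right)} = - \frac{5450553}{\left(- \frac{8}{17} - \frac{12 \sqrt{29}}{17}\right) \left(-182\right)} = - \frac{5450553}{\frac{1456}{17} + \frac{2184 \sqrt{29}}{17}}$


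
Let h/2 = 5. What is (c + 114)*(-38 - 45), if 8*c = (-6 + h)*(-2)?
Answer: -9379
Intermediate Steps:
h = 10 (h = 2*5 = 10)
c = -1 (c = ((-6 + 10)*(-2))/8 = (4*(-2))/8 = (⅛)*(-8) = -1)
(c + 114)*(-38 - 45) = (-1 + 114)*(-38 - 45) = 113*(-83) = -9379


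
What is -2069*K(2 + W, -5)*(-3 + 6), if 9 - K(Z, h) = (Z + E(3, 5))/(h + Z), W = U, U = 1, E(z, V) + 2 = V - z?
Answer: -130347/2 ≈ -65174.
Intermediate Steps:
E(z, V) = -2 + V - z (E(z, V) = -2 + (V - z) = -2 + V - z)
W = 1
K(Z, h) = 9 - Z/(Z + h) (K(Z, h) = 9 - (Z + (-2 + 5 - 1*3))/(h + Z) = 9 - (Z + (-2 + 5 - 3))/(Z + h) = 9 - (Z + 0)/(Z + h) = 9 - Z/(Z + h))
-2069*K(2 + W, -5)*(-3 + 6) = -2069*(8*(2 + 1) + 9*(-5))/((2 + 1) - 5)*(-3 + 6) = -2069*(8*3 - 45)/(3 - 5)*3 = -2069*(24 - 45)/(-2)*3 = -2069*(-1/2*(-21))*3 = -43449*3/2 = -2069*63/2 = -130347/2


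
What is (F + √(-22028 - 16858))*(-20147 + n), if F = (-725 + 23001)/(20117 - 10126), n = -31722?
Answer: -1155433844/9991 - 51869*I*√38886 ≈ -1.1565e+5 - 1.0228e+7*I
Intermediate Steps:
F = 22276/9991 ≈ 2.2296
(F + √(-22028 - 16858))*(-20147 + n) = (22276/9991 + √(-22028 - 16858))*(-20147 - 31722) = (22276/9991 + √(-38886))*(-51869) = (22276/9991 + I*√38886)*(-51869) = -1155433844/9991 - 51869*I*√38886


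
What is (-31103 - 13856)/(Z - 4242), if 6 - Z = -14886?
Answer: -44959/10650 ≈ -4.2215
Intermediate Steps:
Z = 14892 (Z = 6 - 1*(-14886) = 6 + 14886 = 14892)
(-31103 - 13856)/(Z - 4242) = (-31103 - 13856)/(14892 - 4242) = -44959/10650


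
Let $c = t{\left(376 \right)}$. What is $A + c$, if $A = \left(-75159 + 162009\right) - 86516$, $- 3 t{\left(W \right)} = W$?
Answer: $\frac{626}{3} \approx 208.67$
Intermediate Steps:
$t{\left(W \right)} = - \frac{W}{3}$
$c = - \frac{376}{3}$ ($c = \left(- \frac{1}{3}\right) 376 = - \frac{376}{3} \approx -125.33$)
$A = 334$ ($A = 86850 - 86516 = 334$)
$A + c = 334 - \frac{376}{3} = \frac{626}{3}$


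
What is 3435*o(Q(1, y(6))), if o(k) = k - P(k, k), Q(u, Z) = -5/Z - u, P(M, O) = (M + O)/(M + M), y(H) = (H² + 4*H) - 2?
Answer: -415635/58 ≈ -7166.1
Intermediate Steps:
y(H) = -2 + H² + 4*H
P(M, O) = (M + O)/(2*M) (P(M, O) = (M + O)/((2*M)) = (M + O)*(1/(2*M)) = (M + O)/(2*M))
Q(u, Z) = -u - 5/Z
o(k) = -1 + k (o(k) = k - (k + k)/(2*k) = k - 2*k/(2*k) = k - 1*1 = k - 1 = -1 + k)
3435*o(Q(1, y(6))) = 3435*(-1 + (-1*1 - 5/(-2 + 6² + 4*6))) = 3435*(-1 + (-1 - 5/(-2 + 36 + 24))) = 3435*(-1 + (-1 - 5/58)) = 3435*(-1 - 63/58) = 3435*(-121/58) = -415635/58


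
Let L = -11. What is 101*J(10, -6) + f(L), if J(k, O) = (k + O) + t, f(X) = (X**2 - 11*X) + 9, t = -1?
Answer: 554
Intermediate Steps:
f(X) = 9 + X**2 - 11*X
J(k, O) = -1 + O + k (J(k, O) = (k + O) - 1 = (O + k) - 1 = -1 + O + k)
101*J(10, -6) + f(L) = 101*(-1 - 6 + 10) + (9 + (-11)**2 - 11*(-11)) = 101*3 + (9 + 121 + 121) = 303 + 251 = 554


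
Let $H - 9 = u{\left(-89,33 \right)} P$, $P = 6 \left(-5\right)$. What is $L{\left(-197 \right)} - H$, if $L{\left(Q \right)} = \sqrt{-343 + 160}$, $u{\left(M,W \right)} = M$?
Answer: $-2679 + i \sqrt{183} \approx -2679.0 + 13.528 i$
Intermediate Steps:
$L{\left(Q \right)} = i \sqrt{183}$ ($L{\left(Q \right)} = \sqrt{-183} = i \sqrt{183}$)
$P = -30$
$H = 2679$ ($H = 9 - -2670 = 9 + 2670 = 2679$)
$L{\left(-197 \right)} - H = i \sqrt{183} - 2679 = -2679 + i \sqrt{183}$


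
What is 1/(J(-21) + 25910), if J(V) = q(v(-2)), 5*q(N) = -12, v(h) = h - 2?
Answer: 5/129538 ≈ 3.8599e-5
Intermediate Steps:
v(h) = -2 + h
q(N) = -12/5 (q(N) = (⅕)*(-12) = -12/5)
J(V) = -12/5
1/(J(-21) + 25910) = 1/(-12/5 + 25910) = 1/(129538/5) = 5/129538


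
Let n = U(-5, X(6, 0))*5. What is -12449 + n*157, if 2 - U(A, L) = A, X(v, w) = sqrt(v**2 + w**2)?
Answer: -6954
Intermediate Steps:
U(A, L) = 2 - A
n = 35 (n = (2 - 1*(-5))*5 = (2 + 5)*5 = 7*5 = 35)
-12449 + n*157 = -12449 + 35*157 = -12449 + 5495 = -6954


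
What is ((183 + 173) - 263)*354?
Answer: 32922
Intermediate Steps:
((183 + 173) - 263)*354 = (356 - 263)*354 = 93*354 = 32922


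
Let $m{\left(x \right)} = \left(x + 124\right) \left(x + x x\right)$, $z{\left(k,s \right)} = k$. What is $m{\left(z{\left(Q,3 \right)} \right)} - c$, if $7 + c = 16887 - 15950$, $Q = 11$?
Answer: $16890$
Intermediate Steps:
$c = 930$ ($c = -7 + \left(16887 - 15950\right) = -7 + 937 = 930$)
$m{\left(x \right)} = \left(124 + x\right) \left(x + x^{2}\right)$
$m{\left(z{\left(Q,3 \right)} \right)} - c = 11 \left(124 + 11^{2} + 125 \cdot 11\right) - 930 = 11 \left(124 + 121 + 1375\right) - 930 = 11 \cdot 1620 - 930 = 17820 - 930 = 16890$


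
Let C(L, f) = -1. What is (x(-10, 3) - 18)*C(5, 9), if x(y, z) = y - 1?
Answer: 29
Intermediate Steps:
x(y, z) = -1 + y
(x(-10, 3) - 18)*C(5, 9) = ((-1 - 10) - 18)*(-1) = (-11 - 18)*(-1) = -29*(-1) = 29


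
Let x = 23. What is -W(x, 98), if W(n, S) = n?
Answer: -23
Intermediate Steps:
-W(x, 98) = -1*23 = -23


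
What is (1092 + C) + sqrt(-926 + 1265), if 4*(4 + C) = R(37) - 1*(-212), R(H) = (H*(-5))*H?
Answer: -2281/4 + sqrt(339) ≈ -551.84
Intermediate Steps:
R(H) = -5*H**2 (R(H) = (-5*H)*H = -5*H**2)
C = -6649/4 (C = -4 + (-5*37**2 - 1*(-212))/4 = -4 + (-5*1369 + 212)/4 = -4 + (-6845 + 212)/4 = -4 + (1/4)*(-6633) = -4 - 6633/4 = -6649/4 ≈ -1662.3)
(1092 + C) + sqrt(-926 + 1265) = (1092 - 6649/4) + sqrt(-926 + 1265) = -2281/4 + sqrt(339)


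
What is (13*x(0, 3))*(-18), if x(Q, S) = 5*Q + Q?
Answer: 0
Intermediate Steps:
x(Q, S) = 6*Q
(13*x(0, 3))*(-18) = (13*(6*0))*(-18) = (13*0)*(-18) = 0*(-18) = 0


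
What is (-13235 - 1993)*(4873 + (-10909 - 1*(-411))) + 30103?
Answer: 85687603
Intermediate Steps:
(-13235 - 1993)*(4873 + (-10909 - 1*(-411))) + 30103 = -15228*(4873 + (-10909 + 411)) + 30103 = -15228*(4873 - 10498) + 30103 = -15228*(-5625) + 30103 = 85657500 + 30103 = 85687603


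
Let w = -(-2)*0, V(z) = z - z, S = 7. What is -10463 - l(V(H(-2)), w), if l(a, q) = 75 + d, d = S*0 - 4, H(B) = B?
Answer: -10534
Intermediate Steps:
d = -4 (d = 7*0 - 4 = 0 - 4 = -4)
V(z) = 0
w = 0 (w = -1*0 = 0)
l(a, q) = 71 (l(a, q) = 75 - 4 = 71)
-10463 - l(V(H(-2)), w) = -10463 - 1*71 = -10463 - 71 = -10534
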